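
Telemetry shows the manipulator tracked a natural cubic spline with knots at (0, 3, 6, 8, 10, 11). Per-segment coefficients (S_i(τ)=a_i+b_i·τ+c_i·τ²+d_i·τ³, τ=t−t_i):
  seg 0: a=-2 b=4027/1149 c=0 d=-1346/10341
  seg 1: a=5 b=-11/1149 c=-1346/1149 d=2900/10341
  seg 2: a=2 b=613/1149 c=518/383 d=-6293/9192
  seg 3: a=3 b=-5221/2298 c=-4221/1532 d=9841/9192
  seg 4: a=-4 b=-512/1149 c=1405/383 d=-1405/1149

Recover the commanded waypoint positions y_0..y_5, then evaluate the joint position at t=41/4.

y_0=-2 y_1=5 y_2=2 y_3=3 y_4=-4 y_5=-2
S(41/4) = -95627/24512

y_0 = S_0(0) = a_0 = -2
y_1 = S_1(0) = a_1 = 5
y_2 = S_2(0) = a_2 = 2
y_3 = S_3(0) = a_3 = 3
y_4 = S_4(0) = a_4 = -4
y_5 = S_4(1) = -2
t_q=41/4 is in segment 4 (τ=1/4); S_4(τ)=-95627/24512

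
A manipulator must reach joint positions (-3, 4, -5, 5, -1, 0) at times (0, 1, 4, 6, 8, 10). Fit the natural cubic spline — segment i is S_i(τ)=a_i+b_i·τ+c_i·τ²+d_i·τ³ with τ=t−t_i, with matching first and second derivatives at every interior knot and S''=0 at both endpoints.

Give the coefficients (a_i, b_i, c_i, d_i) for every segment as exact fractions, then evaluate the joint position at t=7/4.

  seg 0: a=-3 b=231/26 c=0 d=-49/26
  seg 1: a=4 b=42/13 c=-147/26 d=31/26
  seg 2: a=-5 b=3/2 c=66/13 d=-173/104
  seg 3: a=5 b=24/13 c=-255/52 d=129/104
  seg 4: a=-1 b=-75/26 c=33/13 d=-11/26
S(7/4) = 6233/1664

Δ: Δ0=7, Δ1=-3, Δ2=5, Δ3=-3, Δ4=1/2
row 1: diag=8, rhs=-60; c'=3/8, d'=-15/2
row 2: denom=10−3·3/8=71/8; d'=(48−3·-15/2)/(71/8)=564/71
row 3: denom=8−2·16/71=536/71; d'=(-48−2·564/71)/(536/71)=-567/67
row 4: denom=8−2·71/268=1001/134; d'=(21−2·-567/67)/(1001/134)=66/13
back: M4=66/13
back: M3=-567/67−71/268·66/13=-255/26
back: M2=564/71−16/71·-255/26=132/13
back: M1=-15/2−3/8·132/13=-147/13
M: M0=0, M1=-147/13, M2=132/13, M3=-255/26, M4=66/13, M5=0
seg 0: a=-3, c=M0/2=0, d=(M1−M0)/(6·1)=-49/26, b=Δ0−h0·(2M0+M1)/6=231/26
seg 1: a=4, c=M1/2=-147/26, d=(M2−M1)/(6·3)=31/26, b=Δ1−h1·(2M1+M2)/6=42/13
seg 2: a=-5, c=M2/2=66/13, d=(M3−M2)/(6·2)=-173/104, b=Δ2−h2·(2M2+M3)/6=3/2
seg 3: a=5, c=M3/2=-255/52, d=(M4−M3)/(6·2)=129/104, b=Δ3−h3·(2M3+M4)/6=24/13
seg 4: a=-1, c=M4/2=33/13, d=(M5−M4)/(6·2)=-11/26, b=Δ4−h4·(2M4+M5)/6=-75/26
t_q=7/4 → seg 1, τ=3/4; S=4+42/13·τ+-147/26·τ²+31/26·τ³=6233/1664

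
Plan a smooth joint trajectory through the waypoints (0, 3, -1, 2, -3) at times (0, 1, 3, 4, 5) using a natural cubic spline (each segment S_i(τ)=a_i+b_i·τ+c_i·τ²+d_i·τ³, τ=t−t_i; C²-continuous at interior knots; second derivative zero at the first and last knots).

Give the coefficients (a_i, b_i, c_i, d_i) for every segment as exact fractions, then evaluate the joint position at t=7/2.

  seg 0: a=0 b=537/122 c=0 d=-171/122
  seg 1: a=3 b=12/61 c=-513/122 d=379/244
  seg 2: a=-1 b=123/61 c=312/61 d=-252/61
  seg 3: a=2 b=-9/61 c=-444/61 d=148/61
S(7/2) = 47/61

Δ: Δ0=3, Δ1=-2, Δ2=3, Δ3=-5
row 1: diag=6, rhs=-30; c'=1/3, d'=-5
row 2: denom=6−2·1/3=16/3; d'=(30−2·-5)/(16/3)=15/2
row 3: denom=4−1·3/16=61/16; d'=(-48−1·15/2)/(61/16)=-888/61
back: M3=-888/61
back: M2=15/2−3/16·-888/61=624/61
back: M1=-5−1/3·624/61=-513/61
M: M0=0, M1=-513/61, M2=624/61, M3=-888/61, M4=0
seg 0: a=0, c=M0/2=0, d=(M1−M0)/(6·1)=-171/122, b=Δ0−h0·(2M0+M1)/6=537/122
seg 1: a=3, c=M1/2=-513/122, d=(M2−M1)/(6·2)=379/244, b=Δ1−h1·(2M1+M2)/6=12/61
seg 2: a=-1, c=M2/2=312/61, d=(M3−M2)/(6·1)=-252/61, b=Δ2−h2·(2M2+M3)/6=123/61
seg 3: a=2, c=M3/2=-444/61, d=(M4−M3)/(6·1)=148/61, b=Δ3−h3·(2M3+M4)/6=-9/61
t_q=7/2 → seg 2, τ=1/2; S=-1+123/61·τ+312/61·τ²+-252/61·τ³=47/61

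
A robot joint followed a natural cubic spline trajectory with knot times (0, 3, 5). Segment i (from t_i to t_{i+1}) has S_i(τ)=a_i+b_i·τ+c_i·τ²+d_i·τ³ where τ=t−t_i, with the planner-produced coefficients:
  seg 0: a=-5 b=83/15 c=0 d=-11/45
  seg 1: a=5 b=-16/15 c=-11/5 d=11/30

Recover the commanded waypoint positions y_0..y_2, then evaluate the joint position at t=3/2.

y_0 = S_0(0) = a_0 = -5
y_1 = S_1(0) = a_1 = 5
y_2 = S_1(2) = -3
t_q=3/2 is in segment 0 (τ=3/2); S_0(τ)=99/40

y_0=-5 y_1=5 y_2=-3
S(3/2) = 99/40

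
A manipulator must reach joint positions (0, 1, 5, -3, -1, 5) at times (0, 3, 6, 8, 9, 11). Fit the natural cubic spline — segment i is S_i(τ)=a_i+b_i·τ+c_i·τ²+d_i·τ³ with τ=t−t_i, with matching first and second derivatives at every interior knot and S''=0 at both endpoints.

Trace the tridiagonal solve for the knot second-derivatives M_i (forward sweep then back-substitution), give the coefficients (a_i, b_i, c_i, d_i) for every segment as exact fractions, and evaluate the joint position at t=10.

Δ: Δ0=1/3, Δ1=4/3, Δ2=-4, Δ3=2, Δ4=3
row 1: diag=12, rhs=6; c'=1/4, d'=1/2
row 2: denom=10−3·1/4=37/4; d'=(-32−3·1/2)/(37/4)=-134/37
row 3: denom=6−2·8/37=206/37; d'=(36−2·-134/37)/(206/37)=800/103
row 4: denom=6−1·37/206=1199/206; d'=(6−1·800/103)/(1199/206)=-364/1199
back: M4=-364/1199
back: M3=800/103−37/206·-364/1199=9378/1199
back: M2=-134/37−8/37·9378/1199=-6370/1199
back: M1=1/2−1/4·-6370/1199=2192/1199
M: M0=0, M1=2192/1199, M2=-6370/1199, M3=9378/1199, M4=-364/1199, M5=0
seg 0: a=0, c=M0/2=0, d=(M1−M0)/(6·3)=1096/10791, b=Δ0−h0·(2M0+M1)/6=-2089/3597
seg 1: a=1, c=M1/2=1096/1199, d=(M2−M1)/(6·3)=-1427/3597, b=Δ1−h1·(2M1+M2)/6=7775/3597
seg 2: a=5, c=M2/2=-3185/1199, d=(M3−M2)/(6·2)=3937/3597, b=Δ2−h2·(2M2+M3)/6=-11026/3597
seg 3: a=-3, c=M3/2=4689/1199, d=(M4−M3)/(6·1)=-4871/3597, b=Δ3−h3·(2M3+M4)/6=-182/327
seg 4: a=-1, c=M4/2=-182/1199, d=(M5−M4)/(6·2)=91/3597, b=Δ4−h4·(2M4+M5)/6=11519/3597
t_q=10 → seg 4, τ=1; S=-1+11519/3597·τ+-182/1199·τ²+91/3597·τ³=2489/1199

  seg 0: a=0 b=-2089/3597 c=0 d=1096/10791
  seg 1: a=1 b=7775/3597 c=1096/1199 d=-1427/3597
  seg 2: a=5 b=-11026/3597 c=-3185/1199 d=3937/3597
  seg 3: a=-3 b=-182/327 c=4689/1199 d=-4871/3597
  seg 4: a=-1 b=11519/3597 c=-182/1199 d=91/3597
S(10) = 2489/1199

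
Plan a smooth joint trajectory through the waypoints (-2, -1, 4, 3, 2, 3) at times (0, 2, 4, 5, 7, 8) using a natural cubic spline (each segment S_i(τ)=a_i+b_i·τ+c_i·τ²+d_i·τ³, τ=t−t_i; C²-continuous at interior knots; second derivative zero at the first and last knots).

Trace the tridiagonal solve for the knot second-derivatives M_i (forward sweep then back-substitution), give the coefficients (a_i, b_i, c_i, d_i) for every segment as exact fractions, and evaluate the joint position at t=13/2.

  seg 0: a=-2 b=-32/85 c=0 d=149/680
  seg 1: a=-1 b=383/170 c=447/340 d=-81/136
  seg 2: a=4 b=31/85 c=-192/85 d=76/85
  seg 3: a=3 b=-25/17 c=36/85 d=21/680
  seg 4: a=2 b=101/170 c=207/340 d=-69/340
S(13/2) = 10071/5440

Δ: Δ0=1/2, Δ1=5/2, Δ2=-1, Δ3=-1/2, Δ4=1
row 1: diag=8, rhs=12; c'=1/4, d'=3/2
row 2: denom=6−2·1/4=11/2; d'=(-21−2·3/2)/(11/2)=-48/11
row 3: denom=6−1·2/11=64/11; d'=(3−1·-48/11)/(64/11)=81/64
row 4: denom=6−2·11/32=85/16; d'=(9−2·81/64)/(85/16)=207/170
back: M4=207/170
back: M3=81/64−11/32·207/170=72/85
back: M2=-48/11−2/11·72/85=-384/85
back: M1=3/2−1/4·-384/85=447/170
M: M0=0, M1=447/170, M2=-384/85, M3=72/85, M4=207/170, M5=0
seg 0: a=-2, c=M0/2=0, d=(M1−M0)/(6·2)=149/680, b=Δ0−h0·(2M0+M1)/6=-32/85
seg 1: a=-1, c=M1/2=447/340, d=(M2−M1)/(6·2)=-81/136, b=Δ1−h1·(2M1+M2)/6=383/170
seg 2: a=4, c=M2/2=-192/85, d=(M3−M2)/(6·1)=76/85, b=Δ2−h2·(2M2+M3)/6=31/85
seg 3: a=3, c=M3/2=36/85, d=(M4−M3)/(6·2)=21/680, b=Δ3−h3·(2M3+M4)/6=-25/17
seg 4: a=2, c=M4/2=207/340, d=(M5−M4)/(6·1)=-69/340, b=Δ4−h4·(2M4+M5)/6=101/170
t_q=13/2 → seg 3, τ=3/2; S=3+-25/17·τ+36/85·τ²+21/680·τ³=10071/5440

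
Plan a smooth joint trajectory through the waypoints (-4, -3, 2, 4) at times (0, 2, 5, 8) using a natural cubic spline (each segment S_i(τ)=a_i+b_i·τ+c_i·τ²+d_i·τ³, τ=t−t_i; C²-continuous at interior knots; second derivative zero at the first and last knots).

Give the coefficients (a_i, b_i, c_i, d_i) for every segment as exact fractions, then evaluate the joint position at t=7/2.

Δ: Δ0=1/2, Δ1=5/3, Δ2=2/3
row 1: diag=10, rhs=7; c'=3/10, d'=7/10
row 2: denom=12−3·3/10=111/10; d'=(-6−3·7/10)/(111/10)=-27/37
back: M2=-27/37
back: M1=7/10−3/10·-27/37=34/37
M: M0=0, M1=34/37, M2=-27/37, M3=0
seg 0: a=-4, c=M0/2=0, d=(M1−M0)/(6·2)=17/222, b=Δ0−h0·(2M0+M1)/6=43/222
seg 1: a=-3, c=M1/2=17/37, d=(M2−M1)/(6·3)=-61/666, b=Δ1−h1·(2M1+M2)/6=247/222
seg 2: a=2, c=M2/2=-27/74, d=(M3−M2)/(6·3)=3/74, b=Δ2−h2·(2M2+M3)/6=155/111
t_q=7/2 → seg 1, τ=3/2; S=-3+247/222·τ+17/37·τ²+-61/666·τ³=-359/592

  seg 0: a=-4 b=43/222 c=0 d=17/222
  seg 1: a=-3 b=247/222 c=17/37 d=-61/666
  seg 2: a=2 b=155/111 c=-27/74 d=3/74
S(7/2) = -359/592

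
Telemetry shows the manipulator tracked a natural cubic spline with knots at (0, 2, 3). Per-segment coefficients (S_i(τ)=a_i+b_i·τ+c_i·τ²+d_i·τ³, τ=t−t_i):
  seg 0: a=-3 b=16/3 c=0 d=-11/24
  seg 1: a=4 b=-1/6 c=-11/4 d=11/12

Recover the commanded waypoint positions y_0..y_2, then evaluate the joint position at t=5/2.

y_0 = S_0(0) = a_0 = -3
y_1 = S_1(0) = a_1 = 4
y_2 = S_1(1) = 2
t_q=5/2 is in segment 1 (τ=1/2); S_1(τ)=107/32

y_0=-3 y_1=4 y_2=2
S(5/2) = 107/32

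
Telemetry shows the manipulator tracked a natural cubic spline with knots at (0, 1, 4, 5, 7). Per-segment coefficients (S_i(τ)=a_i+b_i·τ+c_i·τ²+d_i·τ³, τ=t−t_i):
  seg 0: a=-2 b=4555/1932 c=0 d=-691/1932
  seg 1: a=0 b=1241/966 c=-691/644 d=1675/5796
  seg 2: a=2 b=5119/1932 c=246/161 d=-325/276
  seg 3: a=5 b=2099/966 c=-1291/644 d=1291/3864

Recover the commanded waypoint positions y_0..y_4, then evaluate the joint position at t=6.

y_0 = S_0(0) = a_0 = -2
y_1 = S_1(0) = a_1 = 0
y_2 = S_2(0) = a_2 = 2
y_3 = S_3(0) = a_3 = 5
y_4 = S_3(2) = 4
t_q=6 is in segment 3 (τ=1); S_3(τ)=7087/1288

y_0=-2 y_1=0 y_2=2 y_3=5 y_4=4
S(6) = 7087/1288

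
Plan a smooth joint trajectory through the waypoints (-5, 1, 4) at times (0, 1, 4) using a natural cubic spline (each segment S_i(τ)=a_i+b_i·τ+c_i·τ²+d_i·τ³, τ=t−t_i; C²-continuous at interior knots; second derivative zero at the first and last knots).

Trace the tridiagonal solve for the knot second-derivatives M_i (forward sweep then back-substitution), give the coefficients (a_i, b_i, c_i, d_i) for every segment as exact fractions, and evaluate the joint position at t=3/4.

  seg 0: a=-5 b=53/8 c=0 d=-5/8
  seg 1: a=1 b=19/4 c=-15/8 d=5/24
S(3/4) = -151/512

Δ: Δ0=6, Δ1=1
row 1: diag=8, rhs=-30; c'=3/8, d'=-15/4
back: M1=-15/4
M: M0=0, M1=-15/4, M2=0
seg 0: a=-5, c=M0/2=0, d=(M1−M0)/(6·1)=-5/8, b=Δ0−h0·(2M0+M1)/6=53/8
seg 1: a=1, c=M1/2=-15/8, d=(M2−M1)/(6·3)=5/24, b=Δ1−h1·(2M1+M2)/6=19/4
t_q=3/4 → seg 0, τ=3/4; S=-5+53/8·τ+0·τ²+-5/8·τ³=-151/512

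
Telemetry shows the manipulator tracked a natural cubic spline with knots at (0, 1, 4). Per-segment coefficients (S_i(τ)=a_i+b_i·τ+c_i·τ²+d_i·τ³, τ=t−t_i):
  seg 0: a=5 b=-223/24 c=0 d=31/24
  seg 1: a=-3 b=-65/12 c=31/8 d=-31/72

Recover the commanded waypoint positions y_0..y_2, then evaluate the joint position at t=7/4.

y_0=5 y_1=-3 y_2=4
S(7/4) = -2593/512

y_0 = S_0(0) = a_0 = 5
y_1 = S_1(0) = a_1 = -3
y_2 = S_1(3) = 4
t_q=7/4 is in segment 1 (τ=3/4); S_1(τ)=-2593/512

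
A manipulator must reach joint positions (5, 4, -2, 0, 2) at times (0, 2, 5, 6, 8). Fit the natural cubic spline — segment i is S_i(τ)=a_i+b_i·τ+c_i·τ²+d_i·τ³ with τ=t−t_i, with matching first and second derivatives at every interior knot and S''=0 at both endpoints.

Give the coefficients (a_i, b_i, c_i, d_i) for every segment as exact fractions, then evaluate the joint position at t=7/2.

Δ: Δ0=-1/2, Δ1=-2, Δ2=2, Δ3=1
row 1: diag=10, rhs=-9; c'=3/10, d'=-9/10
row 2: denom=8−3·3/10=71/10; d'=(24−3·-9/10)/(71/10)=267/71
row 3: denom=6−1·10/71=416/71; d'=(-6−1·267/71)/(416/71)=-693/416
back: M3=-693/416
back: M2=267/71−10/71·-693/416=831/208
back: M1=-9/10−3/10·831/208=-873/416
M: M0=0, M1=-873/416, M2=831/208, M3=-693/416, M4=0
seg 0: a=5, c=M0/2=0, d=(M1−M0)/(6·2)=-291/1664, b=Δ0−h0·(2M0+M1)/6=83/416
seg 1: a=4, c=M1/2=-873/832, d=(M2−M1)/(6·3)=65/192, b=Δ1−h1·(2M1+M2)/6=-395/208
seg 2: a=-2, c=M2/2=831/416, d=(M3−M2)/(6·1)=-785/832, b=Δ2−h2·(2M2+M3)/6=787/832
seg 3: a=0, c=M3/2=-693/832, d=(M4−M3)/(6·2)=231/1664, b=Δ3−h3·(2M3+M4)/6=439/208
t_q=7/2 → seg 1, τ=3/2; S=4+-395/208·τ+-873/832·τ²+65/192·τ³=-445/6656

  seg 0: a=5 b=83/416 c=0 d=-291/1664
  seg 1: a=4 b=-395/208 c=-873/832 d=65/192
  seg 2: a=-2 b=787/832 c=831/416 d=-785/832
  seg 3: a=0 b=439/208 c=-693/832 d=231/1664
S(7/2) = -445/6656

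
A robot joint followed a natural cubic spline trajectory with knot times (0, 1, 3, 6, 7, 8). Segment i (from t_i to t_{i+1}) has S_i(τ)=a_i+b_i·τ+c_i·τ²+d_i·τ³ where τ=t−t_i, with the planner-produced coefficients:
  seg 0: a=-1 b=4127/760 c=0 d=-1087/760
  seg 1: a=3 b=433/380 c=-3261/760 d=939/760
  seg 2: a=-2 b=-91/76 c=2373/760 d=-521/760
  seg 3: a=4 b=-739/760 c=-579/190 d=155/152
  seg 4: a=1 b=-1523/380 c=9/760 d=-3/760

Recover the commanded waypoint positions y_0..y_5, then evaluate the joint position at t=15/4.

y_0=-1 y_1=3 y_2=-2 y_3=4 y_4=1 y_5=-3
S(15/4) = -69599/48640

y_0 = S_0(0) = a_0 = -1
y_1 = S_1(0) = a_1 = 3
y_2 = S_2(0) = a_2 = -2
y_3 = S_3(0) = a_3 = 4
y_4 = S_4(0) = a_4 = 1
y_5 = S_4(1) = -3
t_q=15/4 is in segment 2 (τ=3/4); S_2(τ)=-69599/48640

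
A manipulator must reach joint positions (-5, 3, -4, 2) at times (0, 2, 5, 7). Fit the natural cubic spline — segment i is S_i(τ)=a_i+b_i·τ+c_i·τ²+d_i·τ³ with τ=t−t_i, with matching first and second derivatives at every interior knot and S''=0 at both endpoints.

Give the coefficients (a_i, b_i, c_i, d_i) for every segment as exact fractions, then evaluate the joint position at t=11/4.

Δ: Δ0=4, Δ1=-7/3, Δ2=3
row 1: diag=10, rhs=-38; c'=3/10, d'=-19/5
row 2: denom=10−3·3/10=91/10; d'=(32−3·-19/5)/(91/10)=62/13
back: M2=62/13
back: M1=-19/5−3/10·62/13=-68/13
M: M0=0, M1=-68/13, M2=62/13, M3=0
seg 0: a=-5, c=M0/2=0, d=(M1−M0)/(6·2)=-17/39, b=Δ0−h0·(2M0+M1)/6=224/39
seg 1: a=3, c=M1/2=-34/13, d=(M2−M1)/(6·3)=5/9, b=Δ1−h1·(2M1+M2)/6=20/39
seg 2: a=-4, c=M2/2=31/13, d=(M3−M2)/(6·2)=-31/78, b=Δ2−h2·(2M2+M3)/6=-7/39
t_q=11/4 → seg 1, τ=3/4; S=3+20/39·τ+-34/13·τ²+5/9·τ³=1787/832

  seg 0: a=-5 b=224/39 c=0 d=-17/39
  seg 1: a=3 b=20/39 c=-34/13 d=5/9
  seg 2: a=-4 b=-7/39 c=31/13 d=-31/78
S(11/4) = 1787/832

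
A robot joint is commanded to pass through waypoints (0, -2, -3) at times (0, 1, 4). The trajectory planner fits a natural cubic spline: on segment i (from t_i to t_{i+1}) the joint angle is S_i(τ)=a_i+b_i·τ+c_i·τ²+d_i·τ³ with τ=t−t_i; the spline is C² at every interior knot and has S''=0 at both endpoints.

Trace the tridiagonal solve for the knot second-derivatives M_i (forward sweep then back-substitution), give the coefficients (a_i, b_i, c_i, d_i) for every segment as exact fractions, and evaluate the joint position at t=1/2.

  seg 0: a=0 b=-53/24 c=0 d=5/24
  seg 1: a=-2 b=-19/12 c=5/8 d=-5/72
S(1/2) = -69/64

Δ: Δ0=-2, Δ1=-1/3
row 1: diag=8, rhs=10; c'=3/8, d'=5/4
back: M1=5/4
M: M0=0, M1=5/4, M2=0
seg 0: a=0, c=M0/2=0, d=(M1−M0)/(6·1)=5/24, b=Δ0−h0·(2M0+M1)/6=-53/24
seg 1: a=-2, c=M1/2=5/8, d=(M2−M1)/(6·3)=-5/72, b=Δ1−h1·(2M1+M2)/6=-19/12
t_q=1/2 → seg 0, τ=1/2; S=0+-53/24·τ+0·τ²+5/24·τ³=-69/64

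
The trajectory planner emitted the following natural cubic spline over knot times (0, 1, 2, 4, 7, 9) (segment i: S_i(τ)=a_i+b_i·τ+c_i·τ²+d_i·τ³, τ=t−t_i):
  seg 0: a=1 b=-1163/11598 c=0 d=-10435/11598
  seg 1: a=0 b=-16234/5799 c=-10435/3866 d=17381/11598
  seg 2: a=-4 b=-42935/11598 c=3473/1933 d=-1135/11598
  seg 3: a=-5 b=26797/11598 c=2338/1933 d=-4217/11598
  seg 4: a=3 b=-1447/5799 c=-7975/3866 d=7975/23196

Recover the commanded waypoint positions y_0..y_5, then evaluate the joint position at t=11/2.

y_0 = S_0(0) = a_0 = 1
y_1 = S_1(0) = a_1 = 0
y_2 = S_2(0) = a_2 = -4
y_3 = S_3(0) = a_3 = -5
y_4 = S_4(0) = a_4 = 3
y_5 = S_4(2) = -3
t_q=11/2 is in segment 3 (τ=3/2); S_3(τ)=-1237/30928

y_0=1 y_1=0 y_2=-4 y_3=-5 y_4=3 y_5=-3
S(11/2) = -1237/30928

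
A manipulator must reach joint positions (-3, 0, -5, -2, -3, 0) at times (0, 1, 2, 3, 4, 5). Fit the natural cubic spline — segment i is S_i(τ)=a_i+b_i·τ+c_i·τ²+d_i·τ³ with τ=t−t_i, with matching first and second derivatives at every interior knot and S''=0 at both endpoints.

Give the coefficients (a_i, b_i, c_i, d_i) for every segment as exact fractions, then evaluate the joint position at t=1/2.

Δ: Δ0=3, Δ1=-5, Δ2=3, Δ3=-1, Δ4=3
row 1: diag=4, rhs=-48; c'=1/4, d'=-12
row 2: denom=4−1·1/4=15/4; d'=(48−1·-12)/(15/4)=16
row 3: denom=4−1·4/15=56/15; d'=(-24−1·16)/(56/15)=-75/7
row 4: denom=4−1·15/56=209/56; d'=(24−1·-75/7)/(209/56)=1944/209
back: M4=1944/209
back: M3=-75/7−15/56·1944/209=-2760/209
back: M2=16−4/15·-2760/209=4080/209
back: M1=-12−1/4·4080/209=-3528/209
M: M0=0, M1=-3528/209, M2=4080/209, M3=-2760/209, M4=1944/209, M5=0
seg 0: a=-3, c=M0/2=0, d=(M1−M0)/(6·1)=-588/209, b=Δ0−h0·(2M0+M1)/6=1215/209
seg 1: a=0, c=M1/2=-1764/209, d=(M2−M1)/(6·1)=1268/209, b=Δ1−h1·(2M1+M2)/6=-549/209
seg 2: a=-5, c=M2/2=2040/209, d=(M3−M2)/(6·1)=-60/11, b=Δ2−h2·(2M2+M3)/6=-273/209
seg 3: a=-2, c=M3/2=-1380/209, d=(M4−M3)/(6·1)=784/209, b=Δ3−h3·(2M3+M4)/6=387/209
seg 4: a=-3, c=M4/2=972/209, d=(M5−M4)/(6·1)=-324/209, b=Δ4−h4·(2M4+M5)/6=-21/209
t_q=1/2 → seg 0, τ=1/2; S=-3+1215/209·τ+0·τ²+-588/209·τ³=-93/209

  seg 0: a=-3 b=1215/209 c=0 d=-588/209
  seg 1: a=0 b=-549/209 c=-1764/209 d=1268/209
  seg 2: a=-5 b=-273/209 c=2040/209 d=-60/11
  seg 3: a=-2 b=387/209 c=-1380/209 d=784/209
  seg 4: a=-3 b=-21/209 c=972/209 d=-324/209
S(1/2) = -93/209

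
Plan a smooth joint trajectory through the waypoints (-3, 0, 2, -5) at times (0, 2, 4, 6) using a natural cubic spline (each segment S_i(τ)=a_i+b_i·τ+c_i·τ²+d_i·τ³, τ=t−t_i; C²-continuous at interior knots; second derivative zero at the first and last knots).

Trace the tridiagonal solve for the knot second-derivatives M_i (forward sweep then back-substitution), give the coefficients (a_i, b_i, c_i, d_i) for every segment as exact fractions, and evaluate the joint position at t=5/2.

  seg 0: a=-3 b=4/3 c=0 d=1/24
  seg 1: a=0 b=11/6 c=1/4 d=-1/3
  seg 2: a=2 b=-7/6 c=-7/4 d=7/24
S(5/2) = 15/16

Δ: Δ0=3/2, Δ1=1, Δ2=-7/2
row 1: diag=8, rhs=-3; c'=1/4, d'=-3/8
row 2: denom=8−2·1/4=15/2; d'=(-27−2·-3/8)/(15/2)=-7/2
back: M2=-7/2
back: M1=-3/8−1/4·-7/2=1/2
M: M0=0, M1=1/2, M2=-7/2, M3=0
seg 0: a=-3, c=M0/2=0, d=(M1−M0)/(6·2)=1/24, b=Δ0−h0·(2M0+M1)/6=4/3
seg 1: a=0, c=M1/2=1/4, d=(M2−M1)/(6·2)=-1/3, b=Δ1−h1·(2M1+M2)/6=11/6
seg 2: a=2, c=M2/2=-7/4, d=(M3−M2)/(6·2)=7/24, b=Δ2−h2·(2M2+M3)/6=-7/6
t_q=5/2 → seg 1, τ=1/2; S=0+11/6·τ+1/4·τ²+-1/3·τ³=15/16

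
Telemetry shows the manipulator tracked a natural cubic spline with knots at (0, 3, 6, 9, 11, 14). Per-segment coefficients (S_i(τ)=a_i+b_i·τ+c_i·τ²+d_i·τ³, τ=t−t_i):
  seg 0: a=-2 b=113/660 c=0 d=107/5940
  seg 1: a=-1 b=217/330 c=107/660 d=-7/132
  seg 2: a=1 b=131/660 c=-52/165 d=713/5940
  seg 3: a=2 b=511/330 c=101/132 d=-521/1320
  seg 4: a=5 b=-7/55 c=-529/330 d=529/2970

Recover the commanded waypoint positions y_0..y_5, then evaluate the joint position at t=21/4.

y_0=-2 y_1=-1 y_2=1 y_3=2 y_4=5 y_5=-5
S(21/4) = 9803/14080

y_0 = S_0(0) = a_0 = -2
y_1 = S_1(0) = a_1 = -1
y_2 = S_2(0) = a_2 = 1
y_3 = S_3(0) = a_3 = 2
y_4 = S_4(0) = a_4 = 5
y_5 = S_4(3) = -5
t_q=21/4 is in segment 1 (τ=9/4); S_1(τ)=9803/14080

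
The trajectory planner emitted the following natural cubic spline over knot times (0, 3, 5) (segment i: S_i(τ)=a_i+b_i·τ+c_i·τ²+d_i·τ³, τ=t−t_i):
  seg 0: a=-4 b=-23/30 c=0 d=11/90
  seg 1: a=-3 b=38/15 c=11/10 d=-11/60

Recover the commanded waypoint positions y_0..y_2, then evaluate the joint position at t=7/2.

y_0 = S_0(0) = a_0 = -4
y_1 = S_1(0) = a_1 = -3
y_2 = S_1(2) = 5
t_q=7/2 is in segment 1 (τ=1/2); S_1(τ)=-237/160

y_0=-4 y_1=-3 y_2=5
S(7/2) = -237/160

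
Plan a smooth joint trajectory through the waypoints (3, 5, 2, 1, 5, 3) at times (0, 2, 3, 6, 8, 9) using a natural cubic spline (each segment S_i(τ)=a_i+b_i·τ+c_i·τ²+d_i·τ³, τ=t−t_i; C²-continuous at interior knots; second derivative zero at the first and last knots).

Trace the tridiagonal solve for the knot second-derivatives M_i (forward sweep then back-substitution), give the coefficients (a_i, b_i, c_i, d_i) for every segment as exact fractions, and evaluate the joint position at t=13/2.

  seg 0: a=3 b=4220/1731 c=0 d=-2489/6924
  seg 1: a=5 b=-3247/1731 c=-2489/1154 d=3575/3462
  seg 2: a=2 b=-10703/3462 c=543/577 d=-25/3462
  seg 3: a=1 b=4085/1731 c=1011/1154 d=-914/1731
  seg 4: a=5 b=-817/1731 c=-2645/1154 d=2645/3462
S(13/2) = 10769/4616

Δ: Δ0=1, Δ1=-3, Δ2=-1/3, Δ3=2, Δ4=-2
row 1: diag=6, rhs=-24; c'=1/6, d'=-4
row 2: denom=8−1·1/6=47/6; d'=(16−1·-4)/(47/6)=120/47
row 3: denom=10−3·18/47=416/47; d'=(14−3·120/47)/(416/47)=149/208
row 4: denom=6−2·47/208=577/104; d'=(-24−2·149/208)/(577/104)=-2645/577
back: M4=-2645/577
back: M3=149/208−47/208·-2645/577=1011/577
back: M2=120/47−18/47·1011/577=1086/577
back: M1=-4−1/6·1086/577=-2489/577
M: M0=0, M1=-2489/577, M2=1086/577, M3=1011/577, M4=-2645/577, M5=0
seg 0: a=3, c=M0/2=0, d=(M1−M0)/(6·2)=-2489/6924, b=Δ0−h0·(2M0+M1)/6=4220/1731
seg 1: a=5, c=M1/2=-2489/1154, d=(M2−M1)/(6·1)=3575/3462, b=Δ1−h1·(2M1+M2)/6=-3247/1731
seg 2: a=2, c=M2/2=543/577, d=(M3−M2)/(6·3)=-25/3462, b=Δ2−h2·(2M2+M3)/6=-10703/3462
seg 3: a=1, c=M3/2=1011/1154, d=(M4−M3)/(6·2)=-914/1731, b=Δ3−h3·(2M3+M4)/6=4085/1731
seg 4: a=5, c=M4/2=-2645/1154, d=(M5−M4)/(6·1)=2645/3462, b=Δ4−h4·(2M4+M5)/6=-817/1731
t_q=13/2 → seg 3, τ=1/2; S=1+4085/1731·τ+1011/1154·τ²+-914/1731·τ³=10769/4616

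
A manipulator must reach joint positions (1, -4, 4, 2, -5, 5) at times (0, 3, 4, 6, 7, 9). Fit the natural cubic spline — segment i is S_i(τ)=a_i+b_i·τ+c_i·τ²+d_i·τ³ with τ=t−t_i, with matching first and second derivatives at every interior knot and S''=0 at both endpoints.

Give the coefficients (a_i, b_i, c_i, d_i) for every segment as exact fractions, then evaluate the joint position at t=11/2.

Δ: Δ0=-5/3, Δ1=8, Δ2=-1, Δ3=-7, Δ4=5
row 1: diag=8, rhs=58; c'=1/8, d'=29/4
row 2: denom=6−1·1/8=47/8; d'=(-54−1·29/4)/(47/8)=-490/47
row 3: denom=6−2·16/47=250/47; d'=(-36−2·-490/47)/(250/47)=-356/125
row 4: denom=6−1·47/250=1453/250; d'=(72−1·-356/125)/(1453/250)=18712/1453
back: M4=18712/1453
back: M3=-356/125−47/250·18712/1453=-7656/1453
back: M2=-490/47−16/47·-7656/1453=-12542/1453
back: M1=29/4−1/8·-12542/1453=12102/1453
M: M0=0, M1=12102/1453, M2=-12542/1453, M3=-7656/1453, M4=18712/1453, M5=0
seg 0: a=1, c=M0/2=0, d=(M1−M0)/(6·3)=2017/4359, b=Δ0−h0·(2M0+M1)/6=-25418/4359
seg 1: a=-4, c=M1/2=6051/1453, d=(M2−M1)/(6·1)=-12322/4359, b=Δ1−h1·(2M1+M2)/6=29041/4359
seg 2: a=4, c=M2/2=-6271/1453, d=(M3−M2)/(6·2)=2443/8718, b=Δ2−h2·(2M2+M3)/6=28381/4359
seg 3: a=2, c=M3/2=-3828/1453, d=(M4−M3)/(6·1)=13184/4359, b=Δ3−h3·(2M3+M4)/6=-32213/4359
seg 4: a=-5, c=M4/2=9356/1453, d=(M5−M4)/(6·2)=-4678/4359, b=Δ4−h4·(2M4+M5)/6=-15629/4359
t_q=11/2 → seg 2, τ=3/2; S=4+28381/4359·τ+-6271/1453·τ²+2443/8718·τ³=116271/23248

  seg 0: a=1 b=-25418/4359 c=0 d=2017/4359
  seg 1: a=-4 b=29041/4359 c=6051/1453 d=-12322/4359
  seg 2: a=4 b=28381/4359 c=-6271/1453 d=2443/8718
  seg 3: a=2 b=-32213/4359 c=-3828/1453 d=13184/4359
  seg 4: a=-5 b=-15629/4359 c=9356/1453 d=-4678/4359
S(11/2) = 116271/23248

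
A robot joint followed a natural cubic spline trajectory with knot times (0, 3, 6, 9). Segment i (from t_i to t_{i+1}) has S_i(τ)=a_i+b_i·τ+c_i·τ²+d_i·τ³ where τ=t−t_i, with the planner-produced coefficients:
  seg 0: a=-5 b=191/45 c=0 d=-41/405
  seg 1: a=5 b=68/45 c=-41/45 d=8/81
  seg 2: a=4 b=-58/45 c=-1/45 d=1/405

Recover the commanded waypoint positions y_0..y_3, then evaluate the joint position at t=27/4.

y_0=-5 y_1=5 y_2=4 y_3=0
S(27/4) = 967/320

y_0 = S_0(0) = a_0 = -5
y_1 = S_1(0) = a_1 = 5
y_2 = S_2(0) = a_2 = 4
y_3 = S_2(3) = 0
t_q=27/4 is in segment 2 (τ=3/4); S_2(τ)=967/320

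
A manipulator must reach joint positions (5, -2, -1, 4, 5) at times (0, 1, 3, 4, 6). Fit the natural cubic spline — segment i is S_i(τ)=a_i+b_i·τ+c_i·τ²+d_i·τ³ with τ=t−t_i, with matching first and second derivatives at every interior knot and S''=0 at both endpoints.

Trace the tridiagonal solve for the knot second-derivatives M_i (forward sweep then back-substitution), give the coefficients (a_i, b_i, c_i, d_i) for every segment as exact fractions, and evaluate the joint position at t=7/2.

Δ: Δ0=-7, Δ1=1/2, Δ2=5, Δ3=1/2
row 1: diag=6, rhs=45; c'=1/3, d'=15/2
row 2: denom=6−2·1/3=16/3; d'=(27−2·15/2)/(16/3)=9/4
row 3: denom=6−1·3/16=93/16; d'=(-27−1·9/4)/(93/16)=-156/31
back: M3=-156/31
back: M2=9/4−3/16·-156/31=99/31
back: M1=15/2−1/3·99/31=399/62
M: M0=0, M1=399/62, M2=99/31, M3=-156/31, M4=0
seg 0: a=5, c=M0/2=0, d=(M1−M0)/(6·1)=133/124, b=Δ0−h0·(2M0+M1)/6=-1001/124
seg 1: a=-2, c=M1/2=399/124, d=(M2−M1)/(6·2)=-67/248, b=Δ1−h1·(2M1+M2)/6=-301/62
seg 2: a=-1, c=M2/2=99/62, d=(M3−M2)/(6·1)=-85/62, b=Δ2−h2·(2M2+M3)/6=148/31
seg 3: a=4, c=M3/2=-78/31, d=(M4−M3)/(6·2)=13/31, b=Δ3−h3·(2M3+M4)/6=239/62
t_q=7/2 → seg 2, τ=1/2; S=-1+148/31·τ+99/62·τ²+-85/62·τ³=801/496

  seg 0: a=5 b=-1001/124 c=0 d=133/124
  seg 1: a=-2 b=-301/62 c=399/124 d=-67/248
  seg 2: a=-1 b=148/31 c=99/62 d=-85/62
  seg 3: a=4 b=239/62 c=-78/31 d=13/31
S(7/2) = 801/496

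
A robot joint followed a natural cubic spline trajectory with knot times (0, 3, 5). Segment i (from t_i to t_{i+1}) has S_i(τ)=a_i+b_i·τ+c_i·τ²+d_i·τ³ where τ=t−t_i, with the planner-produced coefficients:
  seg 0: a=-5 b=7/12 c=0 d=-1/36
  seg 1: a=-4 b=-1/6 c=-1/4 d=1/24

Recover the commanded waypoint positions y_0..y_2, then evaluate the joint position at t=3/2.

y_0 = S_0(0) = a_0 = -5
y_1 = S_1(0) = a_1 = -4
y_2 = S_1(2) = -5
t_q=3/2 is in segment 0 (τ=3/2); S_0(τ)=-135/32

y_0=-5 y_1=-4 y_2=-5
S(3/2) = -135/32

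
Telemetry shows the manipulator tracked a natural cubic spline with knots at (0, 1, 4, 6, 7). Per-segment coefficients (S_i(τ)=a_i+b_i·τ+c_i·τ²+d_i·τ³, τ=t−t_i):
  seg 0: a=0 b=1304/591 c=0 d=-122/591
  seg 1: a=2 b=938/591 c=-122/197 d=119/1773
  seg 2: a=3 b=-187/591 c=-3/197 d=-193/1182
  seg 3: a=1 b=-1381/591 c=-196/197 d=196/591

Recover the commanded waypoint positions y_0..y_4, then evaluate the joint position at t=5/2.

y_0=0 y_1=2 y_2=3 y_3=1 y_4=-2
S(5/2) = 5065/1576

y_0 = S_0(0) = a_0 = 0
y_1 = S_1(0) = a_1 = 2
y_2 = S_2(0) = a_2 = 3
y_3 = S_3(0) = a_3 = 1
y_4 = S_3(1) = -2
t_q=5/2 is in segment 1 (τ=3/2); S_1(τ)=5065/1576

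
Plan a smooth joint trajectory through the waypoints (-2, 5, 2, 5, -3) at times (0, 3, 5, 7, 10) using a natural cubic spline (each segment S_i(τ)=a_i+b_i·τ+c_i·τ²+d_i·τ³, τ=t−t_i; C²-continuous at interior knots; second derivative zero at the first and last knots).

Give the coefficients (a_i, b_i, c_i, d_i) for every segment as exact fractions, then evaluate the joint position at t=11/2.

Δ: Δ0=7/3, Δ1=-3/2, Δ2=3/2, Δ3=-8/3
row 1: diag=10, rhs=-23; c'=1/5, d'=-23/10
row 2: denom=8−2·1/5=38/5; d'=(18−2·-23/10)/(38/5)=113/38
row 3: denom=10−2·5/19=180/19; d'=(-25−2·113/38)/(180/19)=-49/15
back: M3=-49/15
back: M2=113/38−5/19·-49/15=23/6
back: M1=-23/10−1/5·23/6=-46/15
M: M0=0, M1=-46/15, M2=23/6, M3=-49/15, M4=0
seg 0: a=-2, c=M0/2=0, d=(M1−M0)/(6·3)=-23/135, b=Δ0−h0·(2M0+M1)/6=58/15
seg 1: a=5, c=M1/2=-23/15, d=(M2−M1)/(6·2)=23/40, b=Δ1−h1·(2M1+M2)/6=-11/15
seg 2: a=2, c=M2/2=23/12, d=(M3−M2)/(6·2)=-71/120, b=Δ2−h2·(2M2+M3)/6=1/30
seg 3: a=5, c=M3/2=-49/30, d=(M4−M3)/(6·3)=49/270, b=Δ3−h3·(2M3+M4)/6=3/5
t_q=11/2 → seg 2, τ=1/2; S=2+1/30·τ+23/12·τ²+-71/120·τ³=155/64

  seg 0: a=-2 b=58/15 c=0 d=-23/135
  seg 1: a=5 b=-11/15 c=-23/15 d=23/40
  seg 2: a=2 b=1/30 c=23/12 d=-71/120
  seg 3: a=5 b=3/5 c=-49/30 d=49/270
S(11/2) = 155/64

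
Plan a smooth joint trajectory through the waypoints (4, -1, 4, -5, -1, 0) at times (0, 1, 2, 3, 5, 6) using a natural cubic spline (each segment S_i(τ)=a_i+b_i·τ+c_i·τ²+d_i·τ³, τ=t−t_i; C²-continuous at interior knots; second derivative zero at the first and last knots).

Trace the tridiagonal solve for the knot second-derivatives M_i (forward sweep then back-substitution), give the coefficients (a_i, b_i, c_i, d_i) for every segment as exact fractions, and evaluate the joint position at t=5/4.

  seg 0: a=4 b=-502/57 c=0 d=217/57
  seg 1: a=-1 b=149/57 c=217/19 d=-515/57
  seg 2: a=4 b=-94/57 c=-298/19 d=25/3
  seg 3: a=-5 b=-457/57 c=177/19 d=-491/228
  seg 4: a=-1 b=194/57 c=-137/38 d=137/114
S(5/4) = 275/1216

Δ: Δ0=-5, Δ1=5, Δ2=-9, Δ3=2, Δ4=1
row 1: diag=4, rhs=60; c'=1/4, d'=15
row 2: denom=4−1·1/4=15/4; d'=(-84−1·15)/(15/4)=-132/5
row 3: denom=6−1·4/15=86/15; d'=(66−1·-132/5)/(86/15)=693/43
row 4: denom=6−2·15/43=228/43; d'=(-6−2·693/43)/(228/43)=-137/19
back: M4=-137/19
back: M3=693/43−15/43·-137/19=354/19
back: M2=-132/5−4/15·354/19=-596/19
back: M1=15−1/4·-596/19=434/19
M: M0=0, M1=434/19, M2=-596/19, M3=354/19, M4=-137/19, M5=0
seg 0: a=4, c=M0/2=0, d=(M1−M0)/(6·1)=217/57, b=Δ0−h0·(2M0+M1)/6=-502/57
seg 1: a=-1, c=M1/2=217/19, d=(M2−M1)/(6·1)=-515/57, b=Δ1−h1·(2M1+M2)/6=149/57
seg 2: a=4, c=M2/2=-298/19, d=(M3−M2)/(6·1)=25/3, b=Δ2−h2·(2M2+M3)/6=-94/57
seg 3: a=-5, c=M3/2=177/19, d=(M4−M3)/(6·2)=-491/228, b=Δ3−h3·(2M3+M4)/6=-457/57
seg 4: a=-1, c=M4/2=-137/38, d=(M5−M4)/(6·1)=137/114, b=Δ4−h4·(2M4+M5)/6=194/57
t_q=5/4 → seg 1, τ=1/4; S=-1+149/57·τ+217/19·τ²+-515/57·τ³=275/1216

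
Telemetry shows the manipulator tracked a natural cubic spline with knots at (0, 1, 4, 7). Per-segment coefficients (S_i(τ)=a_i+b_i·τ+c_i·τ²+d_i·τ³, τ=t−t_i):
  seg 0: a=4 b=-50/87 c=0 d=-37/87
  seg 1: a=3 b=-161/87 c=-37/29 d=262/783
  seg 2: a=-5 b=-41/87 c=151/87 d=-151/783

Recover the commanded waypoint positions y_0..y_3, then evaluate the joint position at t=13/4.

y_0 = S_0(0) = a_0 = 4
y_1 = S_1(0) = a_1 = 3
y_2 = S_2(0) = a_2 = -5
y_3 = S_2(3) = 4
t_q=13/4 is in segment 1 (τ=9/4); S_1(τ)=-3537/928

y_0=4 y_1=3 y_2=-5 y_3=4
S(13/4) = -3537/928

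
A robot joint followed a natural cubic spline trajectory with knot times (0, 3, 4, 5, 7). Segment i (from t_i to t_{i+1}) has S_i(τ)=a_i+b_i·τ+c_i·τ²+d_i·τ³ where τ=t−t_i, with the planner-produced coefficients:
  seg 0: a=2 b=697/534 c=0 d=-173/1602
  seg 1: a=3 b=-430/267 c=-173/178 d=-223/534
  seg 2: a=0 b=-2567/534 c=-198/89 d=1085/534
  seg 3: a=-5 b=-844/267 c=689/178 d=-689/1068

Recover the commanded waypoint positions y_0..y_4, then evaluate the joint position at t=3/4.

y_0 = S_0(0) = a_0 = 2
y_1 = S_1(0) = a_1 = 3
y_2 = S_2(0) = a_2 = 0
y_3 = S_3(0) = a_3 = -5
y_4 = S_3(2) = -1
t_q=3/4 is in segment 0 (τ=3/4); S_0(τ)=33417/11392

y_0=2 y_1=3 y_2=0 y_3=-5 y_4=-1
S(3/4) = 33417/11392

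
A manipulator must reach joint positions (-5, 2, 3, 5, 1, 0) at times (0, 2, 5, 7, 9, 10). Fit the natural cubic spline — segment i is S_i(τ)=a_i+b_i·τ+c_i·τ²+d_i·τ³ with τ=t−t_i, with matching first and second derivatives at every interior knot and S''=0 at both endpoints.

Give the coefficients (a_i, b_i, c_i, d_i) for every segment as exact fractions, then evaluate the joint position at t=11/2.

  seg 0: a=-5 b=24337/5646 c=0 d=-572/2823
  seg 1: a=2 b=10609/5646 c=-1144/941 d=3955/16938
  seg 2: a=3 b=2510/2823 c=1667/1882 d=-1172/2823
  seg 3: a=5 b=-1552/2823 c=-3021/1882 d=4969/11292
  seg 4: a=1 b=-4771/2823 c=974/941 d=-974/2823
S(11/2) = 27207/7528

Δ: Δ0=7/2, Δ1=1/3, Δ2=1, Δ3=-2, Δ4=-1
row 1: diag=10, rhs=-19; c'=3/10, d'=-19/10
row 2: denom=10−3·3/10=91/10; d'=(4−3·-19/10)/(91/10)=97/91
row 3: denom=8−2·20/91=688/91; d'=(-18−2·97/91)/(688/91)=-229/86
row 4: denom=6−2·91/344=941/172; d'=(6−2·-229/86)/(941/172)=1948/941
back: M4=1948/941
back: M3=-229/86−91/344·1948/941=-3021/941
back: M2=97/91−20/91·-3021/941=1667/941
back: M1=-19/10−3/10·1667/941=-2288/941
M: M0=0, M1=-2288/941, M2=1667/941, M3=-3021/941, M4=1948/941, M5=0
seg 0: a=-5, c=M0/2=0, d=(M1−M0)/(6·2)=-572/2823, b=Δ0−h0·(2M0+M1)/6=24337/5646
seg 1: a=2, c=M1/2=-1144/941, d=(M2−M1)/(6·3)=3955/16938, b=Δ1−h1·(2M1+M2)/6=10609/5646
seg 2: a=3, c=M2/2=1667/1882, d=(M3−M2)/(6·2)=-1172/2823, b=Δ2−h2·(2M2+M3)/6=2510/2823
seg 3: a=5, c=M3/2=-3021/1882, d=(M4−M3)/(6·2)=4969/11292, b=Δ3−h3·(2M3+M4)/6=-1552/2823
seg 4: a=1, c=M4/2=974/941, d=(M5−M4)/(6·1)=-974/2823, b=Δ4−h4·(2M4+M5)/6=-4771/2823
t_q=11/2 → seg 2, τ=1/2; S=3+2510/2823·τ+1667/1882·τ²+-1172/2823·τ³=27207/7528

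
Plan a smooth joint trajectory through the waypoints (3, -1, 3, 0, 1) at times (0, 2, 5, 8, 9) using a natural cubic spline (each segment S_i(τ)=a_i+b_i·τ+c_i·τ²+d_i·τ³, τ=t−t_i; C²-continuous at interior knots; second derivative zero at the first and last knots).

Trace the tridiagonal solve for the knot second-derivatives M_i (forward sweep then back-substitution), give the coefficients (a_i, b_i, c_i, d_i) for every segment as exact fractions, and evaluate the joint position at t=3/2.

Δ: Δ0=-2, Δ1=4/3, Δ2=-1, Δ3=1
row 1: diag=10, rhs=20; c'=3/10, d'=2
row 2: denom=12−3·3/10=111/10; d'=(-14−3·2)/(111/10)=-200/111
row 3: denom=8−3·10/37=266/37; d'=(12−3·-200/111)/(266/37)=46/19
back: M3=46/19
back: M2=-200/111−10/37·46/19=-140/57
back: M1=2−3/10·-140/57=52/19
M: M0=0, M1=52/19, M2=-140/57, M3=46/19, M4=0
seg 0: a=3, c=M0/2=0, d=(M1−M0)/(6·2)=13/57, b=Δ0−h0·(2M0+M1)/6=-166/57
seg 1: a=-1, c=M1/2=26/19, d=(M2−M1)/(6·3)=-148/513, b=Δ1−h1·(2M1+M2)/6=-10/57
seg 2: a=3, c=M2/2=-70/57, d=(M3−M2)/(6·3)=139/513, b=Δ2−h2·(2M2+M3)/6=14/57
seg 3: a=0, c=M3/2=23/19, d=(M4−M3)/(6·1)=-23/57, b=Δ3−h3·(2M3+M4)/6=11/57
t_q=3/2 → seg 0, τ=3/2; S=3+-166/57·τ+0·τ²+13/57·τ³=-91/152

  seg 0: a=3 b=-166/57 c=0 d=13/57
  seg 1: a=-1 b=-10/57 c=26/19 d=-148/513
  seg 2: a=3 b=14/57 c=-70/57 d=139/513
  seg 3: a=0 b=11/57 c=23/19 d=-23/57
S(3/2) = -91/152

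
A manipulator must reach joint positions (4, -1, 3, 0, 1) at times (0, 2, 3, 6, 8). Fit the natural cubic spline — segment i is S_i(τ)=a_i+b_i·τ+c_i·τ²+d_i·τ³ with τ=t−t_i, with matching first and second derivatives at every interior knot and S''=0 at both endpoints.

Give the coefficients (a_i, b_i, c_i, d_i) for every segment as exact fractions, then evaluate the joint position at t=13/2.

  seg 0: a=4 b=-259/52 c=0 d=129/208
  seg 1: a=-1 b=32/13 c=387/104 d=-227/104
  seg 2: a=3 b=349/104 c=-147/52 d=11/24
  seg 3: a=0 b=-16/13 c=135/104 d=-45/208
S(13/2) = -529/1664

Δ: Δ0=-5/2, Δ1=4, Δ2=-1, Δ3=1/2
row 1: diag=6, rhs=39; c'=1/6, d'=13/2
row 2: denom=8−1·1/6=47/6; d'=(-30−1·13/2)/(47/6)=-219/47
row 3: denom=10−3·18/47=416/47; d'=(9−3·-219/47)/(416/47)=135/52
back: M3=135/52
back: M2=-219/47−18/47·135/52=-147/26
back: M1=13/2−1/6·-147/26=387/52
M: M0=0, M1=387/52, M2=-147/26, M3=135/52, M4=0
seg 0: a=4, c=M0/2=0, d=(M1−M0)/(6·2)=129/208, b=Δ0−h0·(2M0+M1)/6=-259/52
seg 1: a=-1, c=M1/2=387/104, d=(M2−M1)/(6·1)=-227/104, b=Δ1−h1·(2M1+M2)/6=32/13
seg 2: a=3, c=M2/2=-147/52, d=(M3−M2)/(6·3)=11/24, b=Δ2−h2·(2M2+M3)/6=349/104
seg 3: a=0, c=M3/2=135/104, d=(M4−M3)/(6·2)=-45/208, b=Δ3−h3·(2M3+M4)/6=-16/13
t_q=13/2 → seg 3, τ=1/2; S=0+-16/13·τ+135/104·τ²+-45/208·τ³=-529/1664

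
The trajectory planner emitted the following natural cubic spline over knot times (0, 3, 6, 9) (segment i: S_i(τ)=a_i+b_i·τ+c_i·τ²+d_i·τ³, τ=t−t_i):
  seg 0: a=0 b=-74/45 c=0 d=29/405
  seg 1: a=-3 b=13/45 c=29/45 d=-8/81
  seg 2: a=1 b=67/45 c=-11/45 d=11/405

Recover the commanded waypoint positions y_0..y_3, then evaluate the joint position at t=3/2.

y_0=0 y_1=-3 y_2=1 y_3=4
S(3/2) = -89/40

y_0 = S_0(0) = a_0 = 0
y_1 = S_1(0) = a_1 = -3
y_2 = S_2(0) = a_2 = 1
y_3 = S_2(3) = 4
t_q=3/2 is in segment 0 (τ=3/2); S_0(τ)=-89/40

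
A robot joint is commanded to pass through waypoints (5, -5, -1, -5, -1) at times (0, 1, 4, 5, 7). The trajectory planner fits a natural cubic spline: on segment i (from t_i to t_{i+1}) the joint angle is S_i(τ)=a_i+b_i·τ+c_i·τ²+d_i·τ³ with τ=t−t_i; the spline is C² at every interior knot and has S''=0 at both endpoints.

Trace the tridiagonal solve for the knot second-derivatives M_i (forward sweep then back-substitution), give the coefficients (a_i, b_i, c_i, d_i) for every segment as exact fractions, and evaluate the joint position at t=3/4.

Δ: Δ0=-10, Δ1=4/3, Δ2=-4, Δ3=2
row 1: diag=8, rhs=68; c'=3/8, d'=17/2
row 2: denom=8−3·3/8=55/8; d'=(-32−3·17/2)/(55/8)=-92/11
row 3: denom=6−1·8/55=322/55; d'=(36−1·-92/11)/(322/55)=1220/161
back: M3=1220/161
back: M2=-92/11−8/55·1220/161=-1524/161
back: M1=17/2−3/8·-1524/161=1940/161
M: M0=0, M1=1940/161, M2=-1524/161, M3=1220/161, M4=0
seg 0: a=5, c=M0/2=0, d=(M1−M0)/(6·1)=970/483, b=Δ0−h0·(2M0+M1)/6=-5800/483
seg 1: a=-5, c=M1/2=970/161, d=(M2−M1)/(6·3)=-1732/1449, b=Δ1−h1·(2M1+M2)/6=-2890/483
seg 2: a=-1, c=M2/2=-762/161, d=(M3−M2)/(6·1)=196/69, b=Δ2−h2·(2M2+M3)/6=-1018/483
seg 3: a=-5, c=M3/2=610/161, d=(M4−M3)/(6·2)=-305/483, b=Δ3−h3·(2M3+M4)/6=-1474/483
t_q=3/4 → seg 0, τ=3/4; S=5+-5800/483·τ+0·τ²+970/483·τ³=-2325/736

  seg 0: a=5 b=-5800/483 c=0 d=970/483
  seg 1: a=-5 b=-2890/483 c=970/161 d=-1732/1449
  seg 2: a=-1 b=-1018/483 c=-762/161 d=196/69
  seg 3: a=-5 b=-1474/483 c=610/161 d=-305/483
S(3/4) = -2325/736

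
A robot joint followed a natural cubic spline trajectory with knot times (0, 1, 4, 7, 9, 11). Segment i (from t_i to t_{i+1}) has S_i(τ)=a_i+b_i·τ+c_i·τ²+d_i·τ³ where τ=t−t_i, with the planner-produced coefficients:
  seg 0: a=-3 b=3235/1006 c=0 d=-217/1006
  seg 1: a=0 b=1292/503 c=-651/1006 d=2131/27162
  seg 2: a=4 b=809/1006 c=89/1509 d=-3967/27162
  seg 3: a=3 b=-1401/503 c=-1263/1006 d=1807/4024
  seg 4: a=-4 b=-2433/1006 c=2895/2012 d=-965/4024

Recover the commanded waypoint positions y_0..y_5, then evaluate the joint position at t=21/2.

y_0 = S_0(0) = a_0 = -3
y_1 = S_1(0) = a_1 = 0
y_2 = S_2(0) = a_2 = 4
y_3 = S_3(0) = a_3 = 3
y_4 = S_4(0) = a_4 = -4
y_5 = S_4(2) = -5
t_q=21/2 is in segment 4 (τ=3/2); S_4(τ)=-167387/32192

y_0=-3 y_1=0 y_2=4 y_3=3 y_4=-4 y_5=-5
S(21/2) = -167387/32192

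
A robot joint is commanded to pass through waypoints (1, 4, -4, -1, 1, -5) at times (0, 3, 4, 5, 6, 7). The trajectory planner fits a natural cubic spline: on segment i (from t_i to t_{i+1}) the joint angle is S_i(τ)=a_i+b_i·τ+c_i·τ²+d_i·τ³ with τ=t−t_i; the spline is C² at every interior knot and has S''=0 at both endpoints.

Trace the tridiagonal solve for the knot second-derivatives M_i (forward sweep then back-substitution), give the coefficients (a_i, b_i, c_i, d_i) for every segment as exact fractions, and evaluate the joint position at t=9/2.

  seg 0: a=1 b=2428/433 c=0 d=-665/1299
  seg 1: a=4 b=-3557/433 c=-1995/433 d=2088/433
  seg 2: a=-4 b=-1283/433 c=4269/433 d=-1687/433
  seg 3: a=-1 b=2194/433 c=-792/433 d=-536/433
  seg 4: a=1 b=-998/433 c=-2400/433 d=800/433
S(9/2) = -12137/3464

Δ: Δ0=1, Δ1=-8, Δ2=3, Δ3=2, Δ4=-6
row 1: diag=8, rhs=-54; c'=1/8, d'=-27/4
row 2: denom=4−1·1/8=31/8; d'=(66−1·-27/4)/(31/8)=582/31
row 3: denom=4−1·8/31=116/31; d'=(-6−1·582/31)/(116/31)=-192/29
row 4: denom=4−1·31/116=433/116; d'=(-48−1·-192/29)/(433/116)=-4800/433
back: M4=-4800/433
back: M3=-192/29−31/116·-4800/433=-1584/433
back: M2=582/31−8/31·-1584/433=8538/433
back: M1=-27/4−1/8·8538/433=-3990/433
M: M0=0, M1=-3990/433, M2=8538/433, M3=-1584/433, M4=-4800/433, M5=0
seg 0: a=1, c=M0/2=0, d=(M1−M0)/(6·3)=-665/1299, b=Δ0−h0·(2M0+M1)/6=2428/433
seg 1: a=4, c=M1/2=-1995/433, d=(M2−M1)/(6·1)=2088/433, b=Δ1−h1·(2M1+M2)/6=-3557/433
seg 2: a=-4, c=M2/2=4269/433, d=(M3−M2)/(6·1)=-1687/433, b=Δ2−h2·(2M2+M3)/6=-1283/433
seg 3: a=-1, c=M3/2=-792/433, d=(M4−M3)/(6·1)=-536/433, b=Δ3−h3·(2M3+M4)/6=2194/433
seg 4: a=1, c=M4/2=-2400/433, d=(M5−M4)/(6·1)=800/433, b=Δ4−h4·(2M4+M5)/6=-998/433
t_q=9/2 → seg 2, τ=1/2; S=-4+-1283/433·τ+4269/433·τ²+-1687/433·τ³=-12137/3464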